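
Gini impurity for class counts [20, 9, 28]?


Probabilities: [20/57, 9/57, 28/57] ≈ [0.3509, 0.1579, 0.4912]
Σpᵢ² = (400 + 81 + 784)/57² = 1265/3249
Gini = 1 - Σpᵢ² = 1 - 1265/3249 = 0.6106

0.6106


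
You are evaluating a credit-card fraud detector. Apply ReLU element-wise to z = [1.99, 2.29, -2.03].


ReLU(1.99) = max(0, 1.99) = 1.99
ReLU(2.29) = max(0, 2.29) = 2.29
ReLU(-2.03) = max(0, -2.03) = 0.0
result = [1.99, 2.29, 0.0]

[1.99, 2.29, 0.0]


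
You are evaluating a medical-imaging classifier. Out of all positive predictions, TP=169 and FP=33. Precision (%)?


Precision = TP/(TP+FP)
= 169/(169+33)
= 169/202 = 83.66%

83.66%


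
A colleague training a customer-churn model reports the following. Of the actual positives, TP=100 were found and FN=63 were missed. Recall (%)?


Recall = TP/(TP+FN)
= 100/(100+63)
= 100/163 = 61.35%

61.35%


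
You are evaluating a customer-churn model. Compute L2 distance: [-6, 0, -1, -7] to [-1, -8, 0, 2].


d = √((-6+ 1)² + (0+ 8)² + (-1-0)² + (-7-2)²)
  = √(25 + 64 + 1 + 81)
  = √171 = 13.0767

13.0767


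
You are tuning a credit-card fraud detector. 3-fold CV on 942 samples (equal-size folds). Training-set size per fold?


Fold size = 942/3 = 314
Training per fold = 942 - 314 = 628

628


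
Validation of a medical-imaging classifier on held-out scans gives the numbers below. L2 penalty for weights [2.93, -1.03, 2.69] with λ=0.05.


‖w‖₂² = (2.93)² + (-1.03)² + (2.69)²
     = 8.5849 + 1.0609 + 7.2361
     = 16.8819
λ·‖w‖₂² = 0.05·16.8819 = 0.844095

0.844095


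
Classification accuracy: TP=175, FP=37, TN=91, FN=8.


Accuracy = (TP+TN)/(TP+TN+FP+FN)
= (175+91)/(311)
= 266/311 = 85.53%

85.53%


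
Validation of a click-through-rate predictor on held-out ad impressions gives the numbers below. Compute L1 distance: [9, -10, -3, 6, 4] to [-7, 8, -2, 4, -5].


d = |9+ 7| + |-10-8| + |-3+ 2| + |6-4| + |4+ 5|
  = 16 + 18 + 1 + 2 + 9
  = 46

46


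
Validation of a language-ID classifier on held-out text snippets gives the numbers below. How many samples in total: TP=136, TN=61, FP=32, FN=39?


Total = TP + TN + FP + FN
= 136 + 61 + 32 + 39
= 268
(Predicted positive: 168, predicted negative: 100)

268


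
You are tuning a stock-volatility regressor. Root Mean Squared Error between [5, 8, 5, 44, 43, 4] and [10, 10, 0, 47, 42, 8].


MSE = 80/6 = 13.3333
RMSE = √(80/6) = 3.6515

3.6515


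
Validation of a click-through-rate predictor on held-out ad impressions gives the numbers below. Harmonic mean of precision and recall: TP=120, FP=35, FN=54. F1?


Precision = 120/155 = 0.7742
Recall = 120/174 = 0.6897
F1 = 2·P·R/(P+R) = 2·TP/(2·TP+FP+FN) = 240/(240+35+54) = 240/329 = 0.7295

0.7295


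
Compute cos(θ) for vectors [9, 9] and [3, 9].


A·B = 9·3 + 9·9 = 108
‖A‖ = √162 = 12.7279, ‖B‖ = √90 = 9.4868
cos = 108/(√162·√90) = 108/√14580 = 0.8944

0.8944


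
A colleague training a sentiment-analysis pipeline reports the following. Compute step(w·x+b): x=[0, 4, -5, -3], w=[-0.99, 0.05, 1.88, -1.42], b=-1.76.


z = (0)·(-0.99) + (4)·(0.05) + (-5)·(1.88) + (-3)·(-1.42) - 1.76
  = -6.7
step(z) = 0 (z<0)

0


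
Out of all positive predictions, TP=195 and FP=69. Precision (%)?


Precision = TP/(TP+FP)
= 195/(195+69)
= 195/264 = 73.86%

73.86%


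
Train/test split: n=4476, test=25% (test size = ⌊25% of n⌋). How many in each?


Test = ⌊4476·25/100⌋ = 1119
Train = 4476 - 1119 = 3357

Train: 3357, Test: 1119


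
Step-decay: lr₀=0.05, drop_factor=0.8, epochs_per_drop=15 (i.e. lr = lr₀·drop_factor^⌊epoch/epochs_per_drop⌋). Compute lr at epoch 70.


n_drops = ⌊70/15⌋ = 4
lr = 0.05·0.8^4 = 0.05·0.4096 = 0.02048

0.02048


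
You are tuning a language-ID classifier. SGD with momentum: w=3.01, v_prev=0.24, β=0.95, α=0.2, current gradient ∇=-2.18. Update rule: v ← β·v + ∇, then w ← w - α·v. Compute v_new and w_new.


v_new = 0.95·0.24 - 2.18 = 0.228 - 2.18 = -1.952
w_new = 3.01 - 0.2·-1.952 = 3.01 + 0.3904 = 3.4004

v_new=-1.952, w_new=3.4004


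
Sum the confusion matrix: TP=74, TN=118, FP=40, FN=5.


Total = TP + TN + FP + FN
= 74 + 118 + 40 + 5
= 237
(Predicted positive: 114, predicted negative: 123)

237


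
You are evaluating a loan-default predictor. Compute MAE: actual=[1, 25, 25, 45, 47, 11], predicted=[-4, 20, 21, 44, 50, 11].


Absolute errors: |1+ 4|=5, |25-20|=5, |25-21|=4, |45-44|=1, |47-50|=3, |11-11|=0
Sum = 18
MAE = 18/6 = 3

3


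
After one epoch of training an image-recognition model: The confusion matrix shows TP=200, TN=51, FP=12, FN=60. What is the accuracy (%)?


Accuracy = (TP+TN)/(TP+TN+FP+FN)
= (200+51)/(323)
= 251/323 = 77.71%

77.71%


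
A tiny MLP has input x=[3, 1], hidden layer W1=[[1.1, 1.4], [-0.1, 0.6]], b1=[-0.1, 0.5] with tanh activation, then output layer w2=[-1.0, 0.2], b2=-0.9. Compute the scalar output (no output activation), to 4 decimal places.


z1[0] = (1.1)·(3) + (1.4)·(1) - 0.1 = 4.6
z1[1] = (-0.1)·(3) + (0.6)·(1) + 0.5 = 0.8
h = tanh(z1) = [0.9998, 0.664]
output = (-1.0)·(0.9998) + (0.2)·(0.664) - 0.9 = -1.767

-1.767


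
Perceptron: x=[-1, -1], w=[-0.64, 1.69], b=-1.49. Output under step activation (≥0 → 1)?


z = (-1)·(-0.64) + (-1)·(1.69) - 1.49
  = -2.54
step(z) = 0 (z<0)

0


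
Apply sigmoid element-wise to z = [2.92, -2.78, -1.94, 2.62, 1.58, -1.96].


σ(2.92) = 1/(1+e^-2.92) = 0.9488
σ(-2.78) = 1/(1+e^2.78) = 0.0584
σ(-1.94) = 1/(1+e^1.94) = 0.1256
σ(2.62) = 1/(1+e^-2.62) = 0.9321
σ(1.58) = 1/(1+e^-1.58) = 0.8292
σ(-1.96) = 1/(1+e^1.96) = 0.1235
result = [0.9488, 0.0584, 0.1256, 0.9321, 0.8292, 0.1235]

[0.9488, 0.0584, 0.1256, 0.9321, 0.8292, 0.1235]


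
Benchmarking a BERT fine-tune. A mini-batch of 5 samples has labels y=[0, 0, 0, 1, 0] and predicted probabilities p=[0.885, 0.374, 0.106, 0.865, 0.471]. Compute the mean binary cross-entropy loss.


L[0] = -ln(1-0.885) = -ln(0.115) = 2.1628
L[1] = -ln(1-0.374) = -ln(0.626) = 0.4684
L[2] = -ln(1-0.106) = -ln(0.894) = 0.112
L[3] = -ln(0.865) = 0.145
L[4] = -ln(1-0.471) = -ln(0.529) = 0.6368
mean = (2.1628 + 0.4684 + 0.112 + 0.145 + 0.6368)/5 = 0.705

0.705


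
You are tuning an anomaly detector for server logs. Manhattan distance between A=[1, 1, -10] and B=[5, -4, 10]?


d = |1-5| + |1+ 4| + |-10-10|
  = 4 + 5 + 20
  = 29

29


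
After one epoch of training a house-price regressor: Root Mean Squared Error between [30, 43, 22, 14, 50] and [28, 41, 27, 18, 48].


MSE = 53/5 = 10.6
RMSE = √(53/5) = 3.2558

3.2558


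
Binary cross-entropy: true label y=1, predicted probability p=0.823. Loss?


BCE = -[y·ln(p) + (1-y)·ln(1-p)]
= -1·ln(0.823) - 0
= -ln(0.823) = 0.1948

0.1948


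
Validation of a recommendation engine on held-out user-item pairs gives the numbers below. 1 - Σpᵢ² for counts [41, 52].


Probabilities: [41/93, 52/93] ≈ [0.4409, 0.5591]
Σpᵢ² = (1681 + 2704)/93² = 4385/8649
Gini = 1 - Σpᵢ² = 1 - 4385/8649 = 0.493

0.493


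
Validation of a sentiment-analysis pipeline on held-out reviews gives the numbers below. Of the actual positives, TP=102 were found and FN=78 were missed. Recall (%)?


Recall = TP/(TP+FN)
= 102/(102+78)
= 102/180 = 56.67%

56.67%


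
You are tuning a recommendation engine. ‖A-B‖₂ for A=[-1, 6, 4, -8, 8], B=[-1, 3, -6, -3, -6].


d = √((-1+ 1)² + (6-3)² + (4+ 6)² + (-8+ 3)² + (8+ 6)²)
  = √(0 + 9 + 100 + 25 + 196)
  = √330 = 18.1659

18.1659


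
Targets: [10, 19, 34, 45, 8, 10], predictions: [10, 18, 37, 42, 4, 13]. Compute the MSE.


Squared errors: (10-10)²=0, (19-18)²=1, (34-37)²=9, (45-42)²=9, (8-4)²=16, (10-13)²=9
Sum = 44
MSE = 44/6 = 22/3

22/3


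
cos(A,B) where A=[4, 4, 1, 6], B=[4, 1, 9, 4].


A·B = 4·4 + 4·1 + 1·9 + 6·4 = 53
‖A‖ = √69 = 8.3066, ‖B‖ = √114 = 10.6771
cos = 53/(√69·√114) = 53/√7866 = 0.5976

0.5976


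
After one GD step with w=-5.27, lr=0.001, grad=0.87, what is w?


w_new = w - α·∇
= -5.27 - 0.001·0.87
= -5.27 - 0.00087
= -5.27087

-5.27087


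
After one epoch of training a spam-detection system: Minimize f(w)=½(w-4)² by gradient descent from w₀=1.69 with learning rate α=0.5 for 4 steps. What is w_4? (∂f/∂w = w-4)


step 1: grad = 1.69-4 = -2.31; w = 1.69 - 0.5·(-2.31) = 2.845
step 2: grad = 2.845-4 = -1.155; w = 2.845 - 0.5·(-1.155) = 3.4225
step 3: grad = 3.4225-4 = -0.5775; w = 3.4225 - 0.5·(-0.5775) = 3.71125
step 4: grad = 3.71125-4 = -0.28875; w = 3.71125 - 0.5·(-0.28875) = 3.855625

3.855625


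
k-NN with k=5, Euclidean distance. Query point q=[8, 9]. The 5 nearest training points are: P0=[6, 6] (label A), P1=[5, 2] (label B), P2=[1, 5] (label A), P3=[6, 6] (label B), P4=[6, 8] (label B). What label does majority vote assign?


d(q,P0) = 3.6056  (label A)
d(q,P1) = 7.6158  (label B)
d(q,P2) = 8.0623  (label A)
d(q,P3) = 3.6056  (label B)
d(q,P4) = 2.2361  (label B)
Votes: A=2, B=3
Majority → B

B


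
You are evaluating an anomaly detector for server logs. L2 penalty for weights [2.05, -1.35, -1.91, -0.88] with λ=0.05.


‖w‖₂² = (2.05)² + (-1.35)² + (-1.91)² + (-0.88)²
     = 4.2025 + 1.8225 + 3.6481 + 0.7744
     = 10.4475
λ·‖w‖₂² = 0.05·10.4475 = 0.522375

0.522375


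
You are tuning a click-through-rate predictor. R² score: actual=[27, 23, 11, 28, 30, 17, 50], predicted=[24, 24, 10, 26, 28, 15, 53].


ȳ = 26.5714
SS_res = Σ(y-ŷ)² = 32
SS_tot = Σ(y-ȳ)² = 909.71
R² = 1 - SS_res/SS_tot = 1 - 0.0352 = 0.9648

0.9648


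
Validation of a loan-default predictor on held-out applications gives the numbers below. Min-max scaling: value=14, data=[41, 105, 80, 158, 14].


min=14, max=158
(14-14)/(158-14) = 0/144 = 0.0

0.0


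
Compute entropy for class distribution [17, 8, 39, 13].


Probabilities: [17/77, 8/77, 39/77, 13/77] ≈ [0.2208, 0.1039, 0.5065, 0.1688]
H = -((17/77)·log₂(17/77) + (8/77)·log₂(8/77) + (39/77)·log₂(39/77) + (13/77)·log₂(13/77))
  = 1.7509 bits

1.7509 bits


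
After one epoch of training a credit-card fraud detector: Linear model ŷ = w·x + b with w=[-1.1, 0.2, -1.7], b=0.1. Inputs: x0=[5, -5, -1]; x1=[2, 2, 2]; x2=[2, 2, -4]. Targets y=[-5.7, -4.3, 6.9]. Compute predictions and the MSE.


ŷ0 = (-1.1)·(5) + (0.2)·(-5) + (-1.7)·(-1) + 0.1 = -4.7
ŷ1 = (-1.1)·(2) + (0.2)·(2) + (-1.7)·(2) + 0.1 = -5.1
ŷ2 = (-1.1)·(2) + (0.2)·(2) + (-1.7)·(-4) + 0.1 = 5.1
errors² = [1.0, 0.64, 3.24]
MSE = 4.8800/3 = 1.6267

1.6267


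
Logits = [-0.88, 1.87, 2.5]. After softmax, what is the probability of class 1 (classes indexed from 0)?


Exponentials: e^-0.88=0.4148, e^1.87=6.4883, e^2.5=12.1825
Sum = 19.0856
Softmax = [0.0217, 0.34, 0.6383]
p[1] = 6.4883/19.0856 = 0.34

0.34


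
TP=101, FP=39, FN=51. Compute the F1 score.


Precision = 101/140 = 0.7214
Recall = 101/152 = 0.6645
F1 = 2·P·R/(P+R) = 2·TP/(2·TP+FP+FN) = 202/(202+39+51) = 202/292 = 0.6918

0.6918


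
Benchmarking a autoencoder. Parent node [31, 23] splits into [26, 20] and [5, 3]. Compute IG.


Parent = [31, 23], H_parent = 0.9841
H_left = 0.9877 (n=46), H_right = 0.9544 (n=8)
H_children = (46/54)·0.9877 + (8/54)·0.9544 = 0.9828
IG = 0.9841 - 0.9828 = 0.0013

0.0013


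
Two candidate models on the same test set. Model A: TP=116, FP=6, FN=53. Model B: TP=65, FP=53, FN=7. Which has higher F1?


Model A: P=116/122=0.9508, R=116/169=0.6864, F1=2PR/(P+R)=2TP/(2TP+FP+FN)=232/291=0.7973
Model B: P=65/118=0.5508, R=65/72=0.9028, F1=2PR/(P+R)=2TP/(2TP+FP+FN)=130/190=0.6842
0.7973 > 0.6842 → Model A

Model A


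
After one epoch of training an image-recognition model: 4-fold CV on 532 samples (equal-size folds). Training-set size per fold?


Fold size = 532/4 = 133
Training per fold = 532 - 133 = 399

399


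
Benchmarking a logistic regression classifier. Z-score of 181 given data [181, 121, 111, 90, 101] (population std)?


μ = 120.8, σ = 31.8145
z = (181 - 120.8)/31.8145 = 1.8922

1.8922


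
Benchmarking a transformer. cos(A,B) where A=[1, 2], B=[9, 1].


A·B = 1·9 + 2·1 = 11
‖A‖ = √5 = 2.2361, ‖B‖ = √82 = 9.0554
cos = 11/(√5·√82) = 11/√410 = 0.5433

0.5433


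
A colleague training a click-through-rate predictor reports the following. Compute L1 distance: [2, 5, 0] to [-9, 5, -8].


d = |2+ 9| + |5-5| + |0+ 8|
  = 11 + 0 + 8
  = 19

19


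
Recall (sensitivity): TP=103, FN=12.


Recall = TP/(TP+FN)
= 103/(103+12)
= 103/115 = 89.57%

89.57%


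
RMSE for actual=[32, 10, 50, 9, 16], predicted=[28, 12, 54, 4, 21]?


MSE = 86/5 = 17.2
RMSE = √(86/5) = 4.1473

4.1473


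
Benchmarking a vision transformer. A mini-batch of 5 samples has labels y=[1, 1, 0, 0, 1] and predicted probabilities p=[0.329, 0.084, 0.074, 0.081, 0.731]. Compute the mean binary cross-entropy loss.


L[0] = -ln(0.329) = 1.1117
L[1] = -ln(0.084) = 2.4769
L[2] = -ln(1-0.074) = -ln(0.926) = 0.0769
L[3] = -ln(1-0.081) = -ln(0.919) = 0.0845
L[4] = -ln(0.731) = 0.3133
mean = (1.1117 + 2.4769 + 0.0769 + 0.0845 + 0.3133)/5 = 0.8127

0.8127


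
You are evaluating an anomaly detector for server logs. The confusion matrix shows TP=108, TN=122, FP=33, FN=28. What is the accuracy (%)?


Accuracy = (TP+TN)/(TP+TN+FP+FN)
= (108+122)/(291)
= 230/291 = 79.04%

79.04%


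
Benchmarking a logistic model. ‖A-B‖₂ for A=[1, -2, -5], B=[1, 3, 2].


d = √((1-1)² + (-2-3)² + (-5-2)²)
  = √(0 + 25 + 49)
  = √74 = 8.6023

8.6023


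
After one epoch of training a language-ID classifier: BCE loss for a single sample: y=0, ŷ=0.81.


BCE = -[y·ln(p) + (1-y)·ln(1-p)]
= -0 - 1·ln(1-0.81)
= -ln(0.19) = 1.6607

1.6607


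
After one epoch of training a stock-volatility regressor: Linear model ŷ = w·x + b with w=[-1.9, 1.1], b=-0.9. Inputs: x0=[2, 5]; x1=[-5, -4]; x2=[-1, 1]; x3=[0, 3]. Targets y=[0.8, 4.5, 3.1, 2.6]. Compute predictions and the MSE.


ŷ0 = (-1.9)·(2) + (1.1)·(5) - 0.9 = 0.8
ŷ1 = (-1.9)·(-5) + (1.1)·(-4) - 0.9 = 4.2
ŷ2 = (-1.9)·(-1) + (1.1)·(1) - 0.9 = 2.1
ŷ3 = (-1.9)·(0) + (1.1)·(3) - 0.9 = 2.4
errors² = [0.0, 0.09, 1.0, 0.04]
MSE = 1.1300/4 = 0.2825

0.2825


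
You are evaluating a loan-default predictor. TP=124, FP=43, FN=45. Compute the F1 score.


Precision = 124/167 = 0.7425
Recall = 124/169 = 0.7337
F1 = 2·P·R/(P+R) = 2·TP/(2·TP+FP+FN) = 248/(248+43+45) = 248/336 = 0.7381

0.7381


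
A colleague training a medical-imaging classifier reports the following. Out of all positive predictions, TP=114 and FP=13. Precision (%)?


Precision = TP/(TP+FP)
= 114/(114+13)
= 114/127 = 89.76%

89.76%


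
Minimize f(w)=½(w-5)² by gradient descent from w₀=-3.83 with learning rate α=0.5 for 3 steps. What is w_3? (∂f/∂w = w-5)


step 1: grad = -3.83-5 = -8.83; w = -3.83 - 0.5·(-8.83) = 0.585
step 2: grad = 0.585-5 = -4.415; w = 0.585 - 0.5·(-4.415) = 2.7925
step 3: grad = 2.7925-5 = -2.2075; w = 2.7925 - 0.5·(-2.2075) = 3.89625

3.89625


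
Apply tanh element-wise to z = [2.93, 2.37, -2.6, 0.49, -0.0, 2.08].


tanh(2.93) = 0.9943
tanh(2.37) = 0.9827
tanh(-2.6) = -0.989
tanh(0.49) = 0.4542
tanh(-0.0) = -0.0
tanh(2.08) = 0.9693
result = [0.9943, 0.9827, -0.989, 0.4542, -0.0, 0.9693]

[0.9943, 0.9827, -0.989, 0.4542, -0.0, 0.9693]


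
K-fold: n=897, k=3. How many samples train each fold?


Fold size = 897/3 = 299
Training per fold = 897 - 299 = 598

598


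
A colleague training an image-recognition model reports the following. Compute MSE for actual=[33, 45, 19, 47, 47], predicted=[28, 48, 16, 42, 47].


Squared errors: (33-28)²=25, (45-48)²=9, (19-16)²=9, (47-42)²=25, (47-47)²=0
Sum = 68
MSE = 68/5 = 68/5

68/5


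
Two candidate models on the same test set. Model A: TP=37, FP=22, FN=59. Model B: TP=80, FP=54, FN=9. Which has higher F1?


Model A: P=37/59=0.6271, R=37/96=0.3854, F1=2PR/(P+R)=2TP/(2TP+FP+FN)=74/155=0.4774
Model B: P=80/134=0.597, R=80/89=0.8989, F1=2PR/(P+R)=2TP/(2TP+FP+FN)=160/223=0.7175
0.4774 < 0.7175 → Model B

Model B


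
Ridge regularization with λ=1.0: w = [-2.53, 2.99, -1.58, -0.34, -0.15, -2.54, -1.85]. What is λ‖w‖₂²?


‖w‖₂² = (-2.53)² + (2.99)² + (-1.58)² + (-0.34)² + (-0.15)² + (-2.54)² + (-1.85)²
     = 6.4009 + 8.9401 + 2.4964 + 0.1156 + 0.0225 + 6.4516 + 3.4225
     = 27.8496
λ·‖w‖₂² = 1.0·27.8496 = 27.8496

27.8496


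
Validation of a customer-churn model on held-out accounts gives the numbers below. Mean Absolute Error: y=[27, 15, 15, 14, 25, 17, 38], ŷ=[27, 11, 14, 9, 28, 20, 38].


Absolute errors: |27-27|=0, |15-11|=4, |15-14|=1, |14-9|=5, |25-28|=3, |17-20|=3, |38-38|=0
Sum = 16
MAE = 16/7 = 16/7

16/7


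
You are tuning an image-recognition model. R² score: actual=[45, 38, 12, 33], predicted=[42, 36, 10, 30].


ȳ = 32
SS_res = Σ(y-ŷ)² = 26
SS_tot = Σ(y-ȳ)² = 606
R² = 1 - SS_res/SS_tot = 1 - 0.0429 = 0.9571

0.9571


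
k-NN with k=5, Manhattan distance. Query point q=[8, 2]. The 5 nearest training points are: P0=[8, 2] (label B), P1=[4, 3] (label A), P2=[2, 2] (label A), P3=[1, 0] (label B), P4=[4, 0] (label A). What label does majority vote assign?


d(q,P0) = 0  (label B)
d(q,P1) = 5  (label A)
d(q,P2) = 6  (label A)
d(q,P3) = 9  (label B)
d(q,P4) = 6  (label A)
Votes: A=3, B=2
Majority → A

A


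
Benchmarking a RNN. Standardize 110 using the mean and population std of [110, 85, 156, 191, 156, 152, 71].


μ = 131.5714, σ = 40.4364
z = (110 - 131.5714)/40.4364 = -0.5335

-0.5335


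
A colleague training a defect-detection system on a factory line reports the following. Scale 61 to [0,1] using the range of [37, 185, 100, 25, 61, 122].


min=25, max=185
(61-25)/(185-25) = 36/160 = 0.225

0.225


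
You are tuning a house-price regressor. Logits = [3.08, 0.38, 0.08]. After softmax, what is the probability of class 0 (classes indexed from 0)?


Exponentials: e^3.08=21.7584, e^0.38=1.4623, e^0.08=1.0833
Sum = 24.304
Softmax = [0.8953, 0.0602, 0.0446]
p[0] = 21.7584/24.304 = 0.8953

0.8953


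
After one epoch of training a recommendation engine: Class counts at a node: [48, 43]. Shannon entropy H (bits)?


Probabilities: [48/91, 43/91] ≈ [0.5275, 0.4725]
H = -((48/91)·log₂(48/91) + (43/91)·log₂(43/91))
  = 0.9978 bits

0.9978 bits


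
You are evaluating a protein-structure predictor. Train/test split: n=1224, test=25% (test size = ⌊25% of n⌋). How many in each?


Test = ⌊1224·25/100⌋ = 306
Train = 1224 - 306 = 918

Train: 918, Test: 306


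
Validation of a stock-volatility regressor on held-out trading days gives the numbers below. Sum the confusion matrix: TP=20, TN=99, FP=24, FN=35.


Total = TP + TN + FP + FN
= 20 + 99 + 24 + 35
= 178
(Predicted positive: 44, predicted negative: 134)

178


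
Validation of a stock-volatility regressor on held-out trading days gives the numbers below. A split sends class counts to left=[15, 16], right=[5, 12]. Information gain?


Parent = [20, 28], H_parent = 0.9799
H_left = 0.9992 (n=31), H_right = 0.874 (n=17)
H_children = (31/48)·0.9992 + (17/48)·0.874 = 0.9549
IG = 0.9799 - 0.9549 = 0.025

0.025


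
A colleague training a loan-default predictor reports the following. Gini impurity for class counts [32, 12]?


Probabilities: [32/44, 12/44] ≈ [0.7273, 0.2727]
Σpᵢ² = (1024 + 144)/44² = 1168/1936
Gini = 1 - Σpᵢ² = 1 - 1168/1936 = 0.3967

0.3967


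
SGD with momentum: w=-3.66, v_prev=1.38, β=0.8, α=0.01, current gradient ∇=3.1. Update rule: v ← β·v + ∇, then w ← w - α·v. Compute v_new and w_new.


v_new = 0.8·1.38 + 3.1 = 1.104 + 3.1 = 4.204
w_new = -3.66 - 0.01·4.204 = -3.66 - 0.04204 = -3.70204

v_new=4.204, w_new=-3.70204


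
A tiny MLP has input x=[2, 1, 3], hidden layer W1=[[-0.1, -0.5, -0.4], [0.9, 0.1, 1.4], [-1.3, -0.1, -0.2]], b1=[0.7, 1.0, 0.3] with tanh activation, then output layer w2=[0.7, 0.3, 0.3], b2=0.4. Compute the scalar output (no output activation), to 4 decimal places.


z1[0] = (-0.1)·(2) + (-0.5)·(1) + (-0.4)·(3) + 0.7 = -1.2
z1[1] = (0.9)·(2) + (0.1)·(1) + (1.4)·(3) + 1.0 = 7.1
z1[2] = (-1.3)·(2) + (-0.1)·(1) + (-0.2)·(3) + 0.3 = -3.0
h = tanh(z1) = [-0.8337, 1.0, -0.9951]
output = (0.7)·(-0.8337) + (0.3)·(1.0) + (0.3)·(-0.9951) + 0.4 = -0.1821

-0.1821


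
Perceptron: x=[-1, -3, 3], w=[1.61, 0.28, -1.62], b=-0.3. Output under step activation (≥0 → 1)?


z = (-1)·(1.61) + (-3)·(0.28) + (3)·(-1.62) - 0.3
  = -7.61
step(z) = 0 (z<0)

0


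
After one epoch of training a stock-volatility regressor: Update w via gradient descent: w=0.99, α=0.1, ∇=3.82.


w_new = w - α·∇
= 0.99 - 0.1·3.82
= 0.99 - 0.382
= 0.608

0.608


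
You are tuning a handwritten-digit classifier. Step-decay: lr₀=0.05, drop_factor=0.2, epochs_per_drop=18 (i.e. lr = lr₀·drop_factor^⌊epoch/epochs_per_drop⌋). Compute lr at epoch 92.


n_drops = ⌊92/18⌋ = 5
lr = 0.05·0.2^5 = 0.05·0.00032 = 0.000016

0.000016


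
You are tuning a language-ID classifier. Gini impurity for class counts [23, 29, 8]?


Probabilities: [23/60, 29/60, 8/60] ≈ [0.3833, 0.4833, 0.1333]
Σpᵢ² = (529 + 841 + 64)/60² = 1434/3600
Gini = 1 - Σpᵢ² = 1 - 1434/3600 = 0.6017

0.6017


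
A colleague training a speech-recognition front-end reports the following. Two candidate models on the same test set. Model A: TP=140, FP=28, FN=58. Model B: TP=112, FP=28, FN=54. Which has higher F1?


Model A: P=140/168=0.8333, R=140/198=0.7071, F1=2PR/(P+R)=2TP/(2TP+FP+FN)=280/366=0.765
Model B: P=112/140=0.8, R=112/166=0.6747, F1=2PR/(P+R)=2TP/(2TP+FP+FN)=224/306=0.732
0.765 > 0.732 → Model A

Model A


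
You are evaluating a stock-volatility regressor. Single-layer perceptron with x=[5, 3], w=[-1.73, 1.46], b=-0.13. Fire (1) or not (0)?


z = (5)·(-1.73) + (3)·(1.46) - 0.13
  = -4.4
step(z) = 0 (z<0)

0


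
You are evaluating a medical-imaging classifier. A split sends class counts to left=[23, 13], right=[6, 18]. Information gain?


Parent = [29, 31], H_parent = 0.9992
H_left = 0.9436 (n=36), H_right = 0.8113 (n=24)
H_children = (36/60)·0.9436 + (24/60)·0.8113 = 0.8907
IG = 0.9992 - 0.8907 = 0.1085

0.1085


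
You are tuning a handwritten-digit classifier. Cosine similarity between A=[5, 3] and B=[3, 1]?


A·B = 5·3 + 3·1 = 18
‖A‖ = √34 = 5.831, ‖B‖ = √10 = 3.1623
cos = 18/(√34·√10) = 18/√340 = 0.9762

0.9762


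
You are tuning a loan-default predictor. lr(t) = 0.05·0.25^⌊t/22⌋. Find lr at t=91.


n_drops = ⌊91/22⌋ = 4
lr = 0.05·0.25^4 = 0.05·0.00390625 = 0.0001953125

0.0001953125


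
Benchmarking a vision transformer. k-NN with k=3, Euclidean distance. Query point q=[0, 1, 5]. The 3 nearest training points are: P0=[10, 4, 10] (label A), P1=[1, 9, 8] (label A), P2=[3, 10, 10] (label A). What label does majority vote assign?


d(q,P0) = 11.5758  (label A)
d(q,P1) = 8.6023  (label A)
d(q,P2) = 10.7238  (label A)
Votes: A=3, B=0
Majority → A

A


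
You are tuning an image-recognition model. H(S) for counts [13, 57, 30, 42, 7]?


Probabilities: [13/149, 57/149, 30/149, 42/149, 7/149] ≈ [0.0872, 0.3826, 0.2013, 0.2819, 0.047]
H = -((13/149)·log₂(13/149) + (57/149)·log₂(57/149) + (30/149)·log₂(30/149) + (42/149)·log₂(42/149) + (7/149)·log₂(7/149))
  = 2.0251 bits

2.0251 bits


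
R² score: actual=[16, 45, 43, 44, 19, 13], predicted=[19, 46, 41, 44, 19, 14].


ȳ = 30
SS_res = Σ(y-ŷ)² = 15
SS_tot = Σ(y-ȳ)² = 1196
R² = 1 - SS_res/SS_tot = 1 - 0.0125 = 0.9875

0.9875


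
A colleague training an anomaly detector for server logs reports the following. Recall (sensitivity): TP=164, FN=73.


Recall = TP/(TP+FN)
= 164/(164+73)
= 164/237 = 69.2%

69.2%


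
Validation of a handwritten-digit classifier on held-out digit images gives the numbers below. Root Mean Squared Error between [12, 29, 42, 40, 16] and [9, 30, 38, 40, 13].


MSE = 35/5 = 7
RMSE = √(35/5) = 2.6458

2.6458


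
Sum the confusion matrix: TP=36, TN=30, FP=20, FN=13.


Total = TP + TN + FP + FN
= 36 + 30 + 20 + 13
= 99
(Predicted positive: 56, predicted negative: 43)

99


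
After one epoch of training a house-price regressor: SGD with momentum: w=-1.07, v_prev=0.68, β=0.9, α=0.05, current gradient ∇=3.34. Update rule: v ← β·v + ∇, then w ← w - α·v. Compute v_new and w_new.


v_new = 0.9·0.68 + 3.34 = 0.612 + 3.34 = 3.952
w_new = -1.07 - 0.05·3.952 = -1.07 - 0.1976 = -1.2676

v_new=3.952, w_new=-1.2676


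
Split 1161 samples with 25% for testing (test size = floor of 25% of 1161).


Test = ⌊1161·25/100⌋ = 290
Train = 1161 - 290 = 871

Train: 871, Test: 290


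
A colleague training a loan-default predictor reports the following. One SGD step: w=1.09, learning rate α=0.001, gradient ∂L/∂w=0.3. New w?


w_new = w - α·∇
= 1.09 - 0.001·0.3
= 1.09 - 0.0003
= 1.0897

1.0897


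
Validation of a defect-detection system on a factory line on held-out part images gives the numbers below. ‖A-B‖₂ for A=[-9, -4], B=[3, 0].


d = √((-9-3)² + (-4-0)²)
  = √(144 + 16)
  = √160 = 12.6491

12.6491


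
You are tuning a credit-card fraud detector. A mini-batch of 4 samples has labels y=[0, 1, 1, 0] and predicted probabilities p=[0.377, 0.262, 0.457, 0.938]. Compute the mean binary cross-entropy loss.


L[0] = -ln(1-0.377) = -ln(0.623) = 0.4732
L[1] = -ln(0.262) = 1.3394
L[2] = -ln(0.457) = 0.7831
L[3] = -ln(1-0.938) = -ln(0.062) = 2.7806
mean = (0.4732 + 1.3394 + 0.7831 + 2.7806)/4 = 1.3441

1.3441


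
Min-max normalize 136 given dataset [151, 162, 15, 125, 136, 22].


min=15, max=162
(136-15)/(162-15) = 121/147 = 0.8231

0.8231


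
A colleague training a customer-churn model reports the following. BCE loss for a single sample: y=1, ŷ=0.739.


BCE = -[y·ln(p) + (1-y)·ln(1-p)]
= -1·ln(0.739) - 0
= -ln(0.739) = 0.3025

0.3025


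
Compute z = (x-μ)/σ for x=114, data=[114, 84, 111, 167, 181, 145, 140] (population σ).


μ = 134.5714, σ = 31.3545
z = (114 - 134.5714)/31.3545 = -0.6561

-0.6561


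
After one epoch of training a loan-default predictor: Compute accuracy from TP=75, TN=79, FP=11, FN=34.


Accuracy = (TP+TN)/(TP+TN+FP+FN)
= (75+79)/(199)
= 154/199 = 77.39%

77.39%


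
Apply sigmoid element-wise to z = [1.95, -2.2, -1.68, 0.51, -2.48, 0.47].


σ(1.95) = 1/(1+e^-1.95) = 0.8754
σ(-2.2) = 1/(1+e^2.2) = 0.0998
σ(-1.68) = 1/(1+e^1.68) = 0.1571
σ(0.51) = 1/(1+e^-0.51) = 0.6248
σ(-2.48) = 1/(1+e^2.48) = 0.0773
σ(0.47) = 1/(1+e^-0.47) = 0.6154
result = [0.8754, 0.0998, 0.1571, 0.6248, 0.0773, 0.6154]

[0.8754, 0.0998, 0.1571, 0.6248, 0.0773, 0.6154]


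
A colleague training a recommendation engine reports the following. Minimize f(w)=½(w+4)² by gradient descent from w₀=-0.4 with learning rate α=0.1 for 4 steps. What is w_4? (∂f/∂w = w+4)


step 1: grad = -0.4+4 = 3.6; w = -0.4 - 0.1·(3.6) = -0.76
step 2: grad = -0.76+4 = 3.24; w = -0.76 - 0.1·(3.24) = -1.084
step 3: grad = -1.084+4 = 2.916; w = -1.084 - 0.1·(2.916) = -1.3756
step 4: grad = -1.3756+4 = 2.6244; w = -1.3756 - 0.1·(2.6244) = -1.63804

-1.63804


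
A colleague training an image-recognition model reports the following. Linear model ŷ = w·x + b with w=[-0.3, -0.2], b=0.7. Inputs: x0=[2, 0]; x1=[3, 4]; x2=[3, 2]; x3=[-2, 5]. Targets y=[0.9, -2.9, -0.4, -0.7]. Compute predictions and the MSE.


ŷ0 = (-0.3)·(2) + (-0.2)·(0) + 0.7 = 0.1
ŷ1 = (-0.3)·(3) + (-0.2)·(4) + 0.7 = -1.0
ŷ2 = (-0.3)·(3) + (-0.2)·(2) + 0.7 = -0.6
ŷ3 = (-0.3)·(-2) + (-0.2)·(5) + 0.7 = 0.3
errors² = [0.64, 3.61, 0.04, 1.0]
MSE = 5.2900/4 = 1.3225

1.3225


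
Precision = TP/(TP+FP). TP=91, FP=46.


Precision = TP/(TP+FP)
= 91/(91+46)
= 91/137 = 66.42%

66.42%


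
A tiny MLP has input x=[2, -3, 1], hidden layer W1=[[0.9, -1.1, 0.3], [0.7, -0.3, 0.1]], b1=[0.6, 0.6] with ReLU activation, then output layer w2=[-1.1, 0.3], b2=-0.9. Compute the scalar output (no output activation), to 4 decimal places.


z1[0] = (0.9)·(2) + (-1.1)·(-3) + (0.3)·(1) + 0.6 = 6.0
z1[1] = (0.7)·(2) + (-0.3)·(-3) + (0.1)·(1) + 0.6 = 3.0
h = ReLU(z1) = [6.0, 3.0]
output = (-1.1)·(6.0) + (0.3)·(3.0) - 0.9 = -6.6

-6.6


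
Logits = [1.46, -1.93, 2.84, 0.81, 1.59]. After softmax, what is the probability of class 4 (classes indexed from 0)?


Exponentials: e^1.46=4.306, e^-1.93=0.1451, e^2.84=17.1158, e^0.81=2.2479, e^1.59=4.9037
Sum = 28.7185
Softmax = [0.1499, 0.0051, 0.596, 0.0783, 0.1708]
p[4] = 4.9037/28.7185 = 0.1708

0.1708


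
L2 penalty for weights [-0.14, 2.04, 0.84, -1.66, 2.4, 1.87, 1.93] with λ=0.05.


‖w‖₂² = (-0.14)² + (2.04)² + (0.84)² + (-1.66)² + (2.4)² + (1.87)² + (1.93)²
     = 0.0196 + 4.1616 + 0.7056 + 2.7556 + 5.76 + 3.4969 + 3.7249
     = 20.6242
λ·‖w‖₂² = 0.05·20.6242 = 1.03121

1.03121


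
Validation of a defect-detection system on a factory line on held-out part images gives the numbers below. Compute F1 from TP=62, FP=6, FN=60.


Precision = 62/68 = 0.9118
Recall = 62/122 = 0.5082
F1 = 2·P·R/(P+R) = 2·TP/(2·TP+FP+FN) = 124/(124+6+60) = 124/190 = 0.6526

0.6526


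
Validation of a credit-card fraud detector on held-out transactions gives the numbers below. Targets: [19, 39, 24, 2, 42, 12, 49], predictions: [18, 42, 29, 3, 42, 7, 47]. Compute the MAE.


Absolute errors: |19-18|=1, |39-42|=3, |24-29|=5, |2-3|=1, |42-42|=0, |12-7|=5, |49-47|=2
Sum = 17
MAE = 17/7 = 17/7

17/7


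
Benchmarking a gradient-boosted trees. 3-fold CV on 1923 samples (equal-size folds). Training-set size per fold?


Fold size = 1923/3 = 641
Training per fold = 1923 - 641 = 1282

1282


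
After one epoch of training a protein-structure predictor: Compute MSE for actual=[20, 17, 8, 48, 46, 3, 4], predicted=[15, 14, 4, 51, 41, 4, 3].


Squared errors: (20-15)²=25, (17-14)²=9, (8-4)²=16, (48-51)²=9, (46-41)²=25, (3-4)²=1, (4-3)²=1
Sum = 86
MSE = 86/7 = 86/7

86/7


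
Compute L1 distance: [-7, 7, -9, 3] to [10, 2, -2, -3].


d = |-7-10| + |7-2| + |-9+ 2| + |3+ 3|
  = 17 + 5 + 7 + 6
  = 35

35


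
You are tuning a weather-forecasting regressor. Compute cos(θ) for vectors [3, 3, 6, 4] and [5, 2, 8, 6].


A·B = 3·5 + 3·2 + 6·8 + 4·6 = 93
‖A‖ = √70 = 8.3666, ‖B‖ = √129 = 11.3578
cos = 93/(√70·√129) = 93/√9030 = 0.9787

0.9787


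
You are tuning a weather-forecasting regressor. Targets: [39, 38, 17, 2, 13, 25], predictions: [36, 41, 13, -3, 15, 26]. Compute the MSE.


Squared errors: (39-36)²=9, (38-41)²=9, (17-13)²=16, (2+ 3)²=25, (13-15)²=4, (25-26)²=1
Sum = 64
MSE = 64/6 = 32/3

32/3


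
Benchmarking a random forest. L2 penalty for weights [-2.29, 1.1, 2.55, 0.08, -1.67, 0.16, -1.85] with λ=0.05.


‖w‖₂² = (-2.29)² + (1.1)² + (2.55)² + (0.08)² + (-1.67)² + (0.16)² + (-1.85)²
     = 5.2441 + 1.21 + 6.5025 + 0.0064 + 2.7889 + 0.0256 + 3.4225
     = 19.2
λ·‖w‖₂² = 0.05·19.2 = 0.96

0.96


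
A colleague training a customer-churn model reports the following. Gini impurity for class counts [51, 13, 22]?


Probabilities: [51/86, 13/86, 22/86] ≈ [0.593, 0.1512, 0.2558]
Σpᵢ² = (2601 + 169 + 484)/86² = 3254/7396
Gini = 1 - Σpᵢ² = 1 - 3254/7396 = 0.56

0.56


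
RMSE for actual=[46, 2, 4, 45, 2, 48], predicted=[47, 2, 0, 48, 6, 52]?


MSE = 58/6 = 9.6667
RMSE = √(58/6) = 3.1091

3.1091


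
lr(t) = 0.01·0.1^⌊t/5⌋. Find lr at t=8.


n_drops = ⌊8/5⌋ = 1
lr = 0.01·0.1^1 = 0.01·0.1 = 0.001

0.001


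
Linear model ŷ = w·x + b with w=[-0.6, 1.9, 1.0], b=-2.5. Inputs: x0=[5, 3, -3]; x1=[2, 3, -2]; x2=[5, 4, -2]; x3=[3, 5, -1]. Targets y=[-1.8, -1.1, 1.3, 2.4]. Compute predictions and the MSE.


ŷ0 = (-0.6)·(5) + (1.9)·(3) + (1.0)·(-3) - 2.5 = -2.8
ŷ1 = (-0.6)·(2) + (1.9)·(3) + (1.0)·(-2) - 2.5 = -0.0
ŷ2 = (-0.6)·(5) + (1.9)·(4) + (1.0)·(-2) - 2.5 = 0.1
ŷ3 = (-0.6)·(3) + (1.9)·(5) + (1.0)·(-1) - 2.5 = 4.2
errors² = [1.0, 1.21, 1.44, 3.24]
MSE = 6.8900/4 = 1.7225

1.7225


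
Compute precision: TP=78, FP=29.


Precision = TP/(TP+FP)
= 78/(78+29)
= 78/107 = 72.9%

72.9%


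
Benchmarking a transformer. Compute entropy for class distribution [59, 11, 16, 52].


Probabilities: [59/138, 11/138, 16/138, 52/138] ≈ [0.4275, 0.0797, 0.1159, 0.3768]
H = -((59/138)·log₂(59/138) + (11/138)·log₂(11/138) + (16/138)·log₂(16/138) + (52/138)·log₂(52/138))
  = 1.706 bits

1.706 bits


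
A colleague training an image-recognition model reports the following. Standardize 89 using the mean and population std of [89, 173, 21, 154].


μ = 109.25, σ = 59.7176
z = (89 - 109.25)/59.7176 = -0.3391

-0.3391


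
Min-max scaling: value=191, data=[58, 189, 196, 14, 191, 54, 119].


min=14, max=196
(191-14)/(196-14) = 177/182 = 0.9725

0.9725


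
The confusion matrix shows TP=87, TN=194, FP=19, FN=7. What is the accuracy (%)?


Accuracy = (TP+TN)/(TP+TN+FP+FN)
= (87+194)/(307)
= 281/307 = 91.53%

91.53%


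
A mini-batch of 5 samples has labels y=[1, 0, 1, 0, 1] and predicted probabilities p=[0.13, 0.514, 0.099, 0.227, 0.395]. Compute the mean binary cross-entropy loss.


L[0] = -ln(0.13) = 2.0402
L[1] = -ln(1-0.514) = -ln(0.486) = 0.7215
L[2] = -ln(0.099) = 2.3126
L[3] = -ln(1-0.227) = -ln(0.773) = 0.2575
L[4] = -ln(0.395) = 0.9289
mean = (2.0402 + 0.7215 + 2.3126 + 0.2575 + 0.9289)/5 = 1.2521

1.2521


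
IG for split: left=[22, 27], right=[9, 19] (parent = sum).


Parent = [31, 46], H_parent = 0.9724
H_left = 0.9925 (n=49), H_right = 0.9059 (n=28)
H_children = (49/77)·0.9925 + (28/77)·0.9059 = 0.961
IG = 0.9724 - 0.961 = 0.0114

0.0114


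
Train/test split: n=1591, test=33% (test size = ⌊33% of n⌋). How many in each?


Test = ⌊1591·33/100⌋ = 525
Train = 1591 - 525 = 1066

Train: 1066, Test: 525


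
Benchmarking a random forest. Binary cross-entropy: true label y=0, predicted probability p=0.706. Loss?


BCE = -[y·ln(p) + (1-y)·ln(1-p)]
= -0 - 1·ln(1-0.706)
= -ln(0.294) = 1.2242

1.2242


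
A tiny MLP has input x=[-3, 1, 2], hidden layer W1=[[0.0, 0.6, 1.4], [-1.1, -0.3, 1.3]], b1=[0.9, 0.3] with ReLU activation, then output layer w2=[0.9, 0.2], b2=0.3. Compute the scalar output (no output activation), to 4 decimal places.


z1[0] = (0.0)·(-3) + (0.6)·(1) + (1.4)·(2) + 0.9 = 4.3
z1[1] = (-1.1)·(-3) + (-0.3)·(1) + (1.3)·(2) + 0.3 = 5.9
h = ReLU(z1) = [4.3, 5.9]
output = (0.9)·(4.3) + (0.2)·(5.9) + 0.3 = 5.35

5.35


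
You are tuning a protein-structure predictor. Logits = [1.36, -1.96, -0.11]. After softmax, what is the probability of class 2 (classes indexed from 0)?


Exponentials: e^1.36=3.8962, e^-1.96=0.1409, e^-0.11=0.8958
Sum = 4.9329
Softmax = [0.7898, 0.0286, 0.1816]
p[2] = 0.8958/4.9329 = 0.1816

0.1816


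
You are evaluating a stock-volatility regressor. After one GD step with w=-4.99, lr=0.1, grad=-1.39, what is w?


w_new = w - α·∇
= -4.99 - 0.1·-1.39
= -4.99 + 0.139
= -4.851

-4.851


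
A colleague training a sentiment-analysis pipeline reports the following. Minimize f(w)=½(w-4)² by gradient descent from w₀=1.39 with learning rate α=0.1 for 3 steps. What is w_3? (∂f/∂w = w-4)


step 1: grad = 1.39-4 = -2.61; w = 1.39 - 0.1·(-2.61) = 1.651
step 2: grad = 1.651-4 = -2.349; w = 1.651 - 0.1·(-2.349) = 1.8859
step 3: grad = 1.8859-4 = -2.1141; w = 1.8859 - 0.1·(-2.1141) = 2.09731

2.09731


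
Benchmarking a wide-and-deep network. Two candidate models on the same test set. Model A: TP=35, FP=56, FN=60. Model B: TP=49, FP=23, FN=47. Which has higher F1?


Model A: P=35/91=0.3846, R=35/95=0.3684, F1=2PR/(P+R)=2TP/(2TP+FP+FN)=70/186=0.3763
Model B: P=49/72=0.6806, R=49/96=0.5104, F1=2PR/(P+R)=2TP/(2TP+FP+FN)=98/168=0.5833
0.3763 < 0.5833 → Model B

Model B


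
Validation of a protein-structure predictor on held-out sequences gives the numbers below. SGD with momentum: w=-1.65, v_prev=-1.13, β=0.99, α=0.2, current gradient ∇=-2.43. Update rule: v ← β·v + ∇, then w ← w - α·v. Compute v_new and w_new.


v_new = 0.99·-1.13 - 2.43 = -1.1187 - 2.43 = -3.5487
w_new = -1.65 - 0.2·-3.5487 = -1.65 + 0.70974 = -0.94026

v_new=-3.5487, w_new=-0.94026


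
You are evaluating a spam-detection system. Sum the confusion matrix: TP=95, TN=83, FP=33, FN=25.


Total = TP + TN + FP + FN
= 95 + 83 + 33 + 25
= 236
(Predicted positive: 128, predicted negative: 108)

236


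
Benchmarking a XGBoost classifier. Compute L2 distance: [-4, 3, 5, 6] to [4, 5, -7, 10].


d = √((-4-4)² + (3-5)² + (5+ 7)² + (6-10)²)
  = √(64 + 4 + 144 + 16)
  = √228 = 15.0997

15.0997


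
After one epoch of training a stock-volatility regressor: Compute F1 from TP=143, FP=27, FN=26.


Precision = 143/170 = 0.8412
Recall = 143/169 = 0.8462
F1 = 2·P·R/(P+R) = 2·TP/(2·TP+FP+FN) = 286/(286+27+26) = 286/339 = 0.8437

0.8437


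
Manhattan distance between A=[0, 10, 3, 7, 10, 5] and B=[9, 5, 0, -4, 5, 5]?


d = |0-9| + |10-5| + |3-0| + |7+ 4| + |10-5| + |5-5|
  = 9 + 5 + 3 + 11 + 5 + 0
  = 33

33


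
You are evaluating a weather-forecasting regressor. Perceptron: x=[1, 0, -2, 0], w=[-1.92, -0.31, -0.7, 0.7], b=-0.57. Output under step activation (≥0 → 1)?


z = (1)·(-1.92) + (0)·(-0.31) + (-2)·(-0.7) + (0)·(0.7) - 0.57
  = -1.09
step(z) = 0 (z<0)

0


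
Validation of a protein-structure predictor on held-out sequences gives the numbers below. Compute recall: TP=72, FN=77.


Recall = TP/(TP+FN)
= 72/(72+77)
= 72/149 = 48.32%

48.32%


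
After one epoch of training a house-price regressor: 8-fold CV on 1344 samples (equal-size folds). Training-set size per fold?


Fold size = 1344/8 = 168
Training per fold = 1344 - 168 = 1176

1176


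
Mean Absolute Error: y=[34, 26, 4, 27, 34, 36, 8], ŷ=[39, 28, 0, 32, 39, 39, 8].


Absolute errors: |34-39|=5, |26-28|=2, |4-0|=4, |27-32|=5, |34-39|=5, |36-39|=3, |8-8|=0
Sum = 24
MAE = 24/7 = 24/7

24/7


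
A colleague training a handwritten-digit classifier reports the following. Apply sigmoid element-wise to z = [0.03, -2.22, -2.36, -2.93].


σ(0.03) = 1/(1+e^-0.03) = 0.5075
σ(-2.22) = 1/(1+e^2.22) = 0.098
σ(-2.36) = 1/(1+e^2.36) = 0.0863
σ(-2.93) = 1/(1+e^2.93) = 0.0507
result = [0.5075, 0.098, 0.0863, 0.0507]

[0.5075, 0.098, 0.0863, 0.0507]


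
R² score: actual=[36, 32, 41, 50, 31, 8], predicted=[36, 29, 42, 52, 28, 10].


ȳ = 33
SS_res = Σ(y-ŷ)² = 27
SS_tot = Σ(y-ȳ)² = 992
R² = 1 - SS_res/SS_tot = 1 - 0.0272 = 0.9728

0.9728


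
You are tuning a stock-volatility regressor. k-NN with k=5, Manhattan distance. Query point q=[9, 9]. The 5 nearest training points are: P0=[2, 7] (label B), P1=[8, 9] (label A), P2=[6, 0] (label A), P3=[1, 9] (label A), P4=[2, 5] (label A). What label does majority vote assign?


d(q,P0) = 9  (label B)
d(q,P1) = 1  (label A)
d(q,P2) = 12  (label A)
d(q,P3) = 8  (label A)
d(q,P4) = 11  (label A)
Votes: A=4, B=1
Majority → A

A


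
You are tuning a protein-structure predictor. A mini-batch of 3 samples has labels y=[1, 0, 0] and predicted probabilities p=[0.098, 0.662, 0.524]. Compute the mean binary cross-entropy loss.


L[0] = -ln(0.098) = 2.3228
L[1] = -ln(1-0.662) = -ln(0.338) = 1.0847
L[2] = -ln(1-0.524) = -ln(0.476) = 0.7423
mean = (2.3228 + 1.0847 + 0.7423)/3 = 1.3833

1.3833


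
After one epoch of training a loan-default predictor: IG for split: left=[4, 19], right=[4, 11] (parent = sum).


Parent = [8, 30], H_parent = 0.7425
H_left = 0.6666 (n=23), H_right = 0.8366 (n=15)
H_children = (23/38)·0.6666 + (15/38)·0.8366 = 0.7337
IG = 0.7425 - 0.7337 = 0.0088

0.0088


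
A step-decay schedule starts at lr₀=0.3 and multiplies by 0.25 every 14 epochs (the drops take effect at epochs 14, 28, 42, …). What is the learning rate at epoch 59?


n_drops = ⌊59/14⌋ = 4
lr = 0.3·0.25^4 = 0.3·0.00390625 = 0.001171875

0.001171875
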